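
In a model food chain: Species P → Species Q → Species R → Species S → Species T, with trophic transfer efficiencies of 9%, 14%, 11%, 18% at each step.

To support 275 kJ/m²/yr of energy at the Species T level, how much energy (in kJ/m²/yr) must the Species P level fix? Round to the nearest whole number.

1102293 kJ/m²/yr

Cumulative transfer efficiency: 0.09 × 0.14 × 0.11 × 0.18 = 0.00024948
Species P energy = 275 / 0.00024948 = 1102293 kJ/m²/yr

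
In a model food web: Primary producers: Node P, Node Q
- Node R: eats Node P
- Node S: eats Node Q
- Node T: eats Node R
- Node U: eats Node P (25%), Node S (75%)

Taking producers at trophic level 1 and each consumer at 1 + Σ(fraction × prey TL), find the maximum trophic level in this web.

Node R: 1 + 1 = 2
Node S: 1 + 1 = 2
Node T: 1 + 2 = 3
Node U: 1 + (0.25×1 + 0.75×2) = 2.75

3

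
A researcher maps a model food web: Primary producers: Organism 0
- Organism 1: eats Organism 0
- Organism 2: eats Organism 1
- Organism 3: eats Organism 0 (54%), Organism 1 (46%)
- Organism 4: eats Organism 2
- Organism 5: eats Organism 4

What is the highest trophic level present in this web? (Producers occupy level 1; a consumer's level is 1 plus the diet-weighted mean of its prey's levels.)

5

Organism 1: 1 + 1 = 2
Organism 2: 1 + 2 = 3
Organism 3: 1 + (0.54×1 + 0.46×2) = 2.46
Organism 4: 1 + 3 = 4
Organism 5: 1 + 4 = 5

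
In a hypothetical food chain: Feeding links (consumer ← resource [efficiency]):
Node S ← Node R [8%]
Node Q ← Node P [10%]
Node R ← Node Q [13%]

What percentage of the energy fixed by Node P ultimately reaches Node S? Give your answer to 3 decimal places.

Product of link efficiencies: 0.1 × 0.13 × 0.08 = 0.00104
As a percentage: 0.00104 × 100 = 0.104%

0.104%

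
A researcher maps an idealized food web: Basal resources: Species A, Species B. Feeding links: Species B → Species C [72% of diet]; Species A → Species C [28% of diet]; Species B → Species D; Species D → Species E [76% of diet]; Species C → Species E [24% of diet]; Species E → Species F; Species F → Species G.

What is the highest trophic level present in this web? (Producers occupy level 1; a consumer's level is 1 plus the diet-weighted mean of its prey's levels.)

Species C: 1 + (0.72×1 + 0.28×1) = 2
Species D: 1 + 1 = 2
Species E: 1 + (0.76×2 + 0.24×2) = 3
Species F: 1 + 3 = 4
Species G: 1 + 4 = 5

5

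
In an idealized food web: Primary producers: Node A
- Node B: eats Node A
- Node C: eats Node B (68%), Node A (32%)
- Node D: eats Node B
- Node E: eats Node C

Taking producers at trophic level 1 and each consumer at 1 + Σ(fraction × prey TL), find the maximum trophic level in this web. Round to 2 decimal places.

Node B: 1 + 1 = 2
Node C: 1 + (0.68×2 + 0.32×1) = 2.68
Node D: 1 + 2 = 3
Node E: 1 + 2.68 = 3.68

3.68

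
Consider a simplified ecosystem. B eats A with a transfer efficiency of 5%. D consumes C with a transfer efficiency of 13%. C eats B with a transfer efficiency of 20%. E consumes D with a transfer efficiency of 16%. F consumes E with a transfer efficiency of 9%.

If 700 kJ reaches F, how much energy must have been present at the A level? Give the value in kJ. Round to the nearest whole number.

37393162 kJ

Cumulative transfer efficiency: 0.05 × 0.2 × 0.13 × 0.16 × 0.09 = 0.00001872
A energy = 700 / 0.00001872 = 37393162 kJ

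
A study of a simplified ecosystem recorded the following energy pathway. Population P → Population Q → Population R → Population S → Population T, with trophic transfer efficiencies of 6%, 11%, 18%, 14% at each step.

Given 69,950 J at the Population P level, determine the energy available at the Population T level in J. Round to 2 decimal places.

11.63 J

Population Q: 69950 × 0.06 = 4197 J
Population R: 4197 × 0.11 = 461.67 J
Population S: 461.67 × 0.18 = 83.1006 J
Population T: 83.1006 × 0.14 = 11.634084 J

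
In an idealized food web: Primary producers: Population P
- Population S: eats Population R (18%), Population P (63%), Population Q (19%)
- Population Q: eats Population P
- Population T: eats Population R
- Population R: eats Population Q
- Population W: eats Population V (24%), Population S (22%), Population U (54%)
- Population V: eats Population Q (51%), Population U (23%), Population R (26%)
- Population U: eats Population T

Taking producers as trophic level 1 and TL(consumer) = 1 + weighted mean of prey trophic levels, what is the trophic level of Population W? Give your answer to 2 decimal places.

Population Q: 1 + 1 = 2
Population R: 1 + 2 = 3
Population S: 1 + (0.18×3 + 0.63×1 + 0.19×2) = 2.55
Population T: 1 + 3 = 4
Population U: 1 + 4 = 5
Population V: 1 + (0.51×2 + 0.23×5 + 0.26×3) = 3.95
Population W: 1 + (0.24×3.95 + 0.22×2.55 + 0.54×5) = 5.209

5.21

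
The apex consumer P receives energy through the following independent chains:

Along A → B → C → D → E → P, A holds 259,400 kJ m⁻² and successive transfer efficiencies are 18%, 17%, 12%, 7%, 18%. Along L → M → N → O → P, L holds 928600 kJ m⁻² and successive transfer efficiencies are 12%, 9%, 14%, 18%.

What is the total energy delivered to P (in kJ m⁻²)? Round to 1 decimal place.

Via A: 259400 × 0.18 × 0.17 × 0.12 × 0.07 × 0.18 = 12.00171168 kJ m⁻²
Via L: 928600 × 0.12 × 0.09 × 0.14 × 0.18 = 252.727776 kJ m⁻²
Total at P: 12.00171168 + 252.727776 = 264.72948768 kJ m⁻²

264.7 kJ m⁻²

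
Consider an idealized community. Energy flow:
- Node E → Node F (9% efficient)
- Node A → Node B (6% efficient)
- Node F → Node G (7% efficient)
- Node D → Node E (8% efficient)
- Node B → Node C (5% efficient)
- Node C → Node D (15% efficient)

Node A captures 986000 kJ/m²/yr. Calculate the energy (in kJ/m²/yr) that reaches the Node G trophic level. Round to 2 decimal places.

Node B: 986000 × 0.06 = 59160 kJ/m²/yr
Node C: 59160 × 0.05 = 2958 kJ/m²/yr
Node D: 2958 × 0.15 = 443.7 kJ/m²/yr
Node E: 443.7 × 0.08 = 35.496 kJ/m²/yr
Node F: 35.496 × 0.09 = 3.19464 kJ/m²/yr
Node G: 3.19464 × 0.07 = 0.2236248 kJ/m²/yr

0.22 kJ/m²/yr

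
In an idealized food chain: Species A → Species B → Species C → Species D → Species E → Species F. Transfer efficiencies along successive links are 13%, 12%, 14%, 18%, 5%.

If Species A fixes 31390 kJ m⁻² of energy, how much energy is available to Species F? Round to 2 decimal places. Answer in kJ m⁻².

0.62 kJ m⁻²

Species B: 31390 × 0.13 = 4080.7 kJ m⁻²
Species C: 4080.7 × 0.12 = 489.684 kJ m⁻²
Species D: 489.684 × 0.14 = 68.55576 kJ m⁻²
Species E: 68.55576 × 0.18 = 12.3400368 kJ m⁻²
Species F: 12.3400368 × 0.05 = 0.61700184 kJ m⁻²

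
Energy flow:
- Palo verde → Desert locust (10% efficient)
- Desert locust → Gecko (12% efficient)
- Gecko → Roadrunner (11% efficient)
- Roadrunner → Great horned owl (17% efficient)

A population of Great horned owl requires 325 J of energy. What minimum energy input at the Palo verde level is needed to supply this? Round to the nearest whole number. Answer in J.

1448307 J

Cumulative transfer efficiency: 0.1 × 0.12 × 0.11 × 0.17 = 0.0002244
Palo verde energy = 325 / 0.0002244 = 1448307 J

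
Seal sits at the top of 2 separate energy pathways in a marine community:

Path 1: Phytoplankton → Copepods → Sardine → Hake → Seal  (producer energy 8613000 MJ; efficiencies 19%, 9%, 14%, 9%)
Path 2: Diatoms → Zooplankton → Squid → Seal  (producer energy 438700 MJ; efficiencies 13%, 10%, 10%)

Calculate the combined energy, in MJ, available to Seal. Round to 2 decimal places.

2426.07 MJ

Path 1: 8613000 × 0.19 × 0.09 × 0.14 × 0.09 = 1855.75698 MJ
Path 2: 438700 × 0.13 × 0.1 × 0.1 = 570.31 MJ
Total at Seal: 1855.75698 + 570.31 = 2426.06698 MJ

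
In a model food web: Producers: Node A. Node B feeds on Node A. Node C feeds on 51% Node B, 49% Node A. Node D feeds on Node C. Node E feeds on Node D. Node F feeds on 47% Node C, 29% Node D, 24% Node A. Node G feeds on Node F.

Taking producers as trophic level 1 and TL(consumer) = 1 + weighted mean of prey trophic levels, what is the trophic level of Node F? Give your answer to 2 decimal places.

3.44

Node B: 1 + 1 = 2
Node C: 1 + (0.51×2 + 0.49×1) = 2.51
Node D: 1 + 2.51 = 3.51
Node E: 1 + 3.51 = 4.51
Node F: 1 + (0.47×2.51 + 0.29×3.51 + 0.24×1) = 3.4376
Node G: 1 + 3.4376 = 4.4376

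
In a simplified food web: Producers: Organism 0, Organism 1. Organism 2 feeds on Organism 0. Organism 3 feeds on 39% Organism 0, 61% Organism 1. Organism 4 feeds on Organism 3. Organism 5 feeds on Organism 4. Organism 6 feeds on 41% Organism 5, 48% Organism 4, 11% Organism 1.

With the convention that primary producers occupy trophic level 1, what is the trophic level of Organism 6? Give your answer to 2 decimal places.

4.19

Organism 2: 1 + 1 = 2
Organism 3: 1 + (0.39×1 + 0.61×1) = 2
Organism 4: 1 + 2 = 3
Organism 5: 1 + 3 = 4
Organism 6: 1 + (0.41×4 + 0.48×3 + 0.11×1) = 4.19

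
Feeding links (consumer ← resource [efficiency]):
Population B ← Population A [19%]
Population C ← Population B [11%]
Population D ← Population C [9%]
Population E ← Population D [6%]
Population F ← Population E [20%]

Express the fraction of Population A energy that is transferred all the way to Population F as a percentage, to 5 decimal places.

0.00226%

Product of link efficiencies: 0.19 × 0.11 × 0.09 × 0.06 × 0.2 = 0.000022572
As a percentage: 0.000022572 × 100 = 0.00226%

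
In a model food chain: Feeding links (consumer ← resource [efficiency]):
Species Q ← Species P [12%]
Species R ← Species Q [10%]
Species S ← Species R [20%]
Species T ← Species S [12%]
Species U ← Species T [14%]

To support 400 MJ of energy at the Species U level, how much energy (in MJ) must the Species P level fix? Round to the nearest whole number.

Cumulative transfer efficiency: 0.12 × 0.1 × 0.2 × 0.12 × 0.14 = 0.00004032
Species P energy = 400 / 0.00004032 = 9920635 MJ

9920635 MJ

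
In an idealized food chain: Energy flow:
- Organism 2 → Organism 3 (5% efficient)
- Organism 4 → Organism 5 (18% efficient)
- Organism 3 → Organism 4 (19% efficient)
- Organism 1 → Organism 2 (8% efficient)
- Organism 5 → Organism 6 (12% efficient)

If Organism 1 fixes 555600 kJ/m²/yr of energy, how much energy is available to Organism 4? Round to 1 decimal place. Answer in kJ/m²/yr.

Organism 2: 555600 × 0.08 = 44448 kJ/m²/yr
Organism 3: 44448 × 0.05 = 2222.4 kJ/m²/yr
Organism 4: 2222.4 × 0.19 = 422.256 kJ/m²/yr

422.3 kJ/m²/yr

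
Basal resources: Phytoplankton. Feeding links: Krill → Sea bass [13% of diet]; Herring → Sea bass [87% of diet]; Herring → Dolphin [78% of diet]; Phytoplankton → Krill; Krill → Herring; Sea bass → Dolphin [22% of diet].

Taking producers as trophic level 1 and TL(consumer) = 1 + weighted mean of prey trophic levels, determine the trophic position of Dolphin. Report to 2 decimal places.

Krill: 1 + 1 = 2
Herring: 1 + 2 = 3
Sea bass: 1 + (0.87×3 + 0.13×2) = 3.87
Dolphin: 1 + (0.78×3 + 0.22×3.87) = 4.1914

4.19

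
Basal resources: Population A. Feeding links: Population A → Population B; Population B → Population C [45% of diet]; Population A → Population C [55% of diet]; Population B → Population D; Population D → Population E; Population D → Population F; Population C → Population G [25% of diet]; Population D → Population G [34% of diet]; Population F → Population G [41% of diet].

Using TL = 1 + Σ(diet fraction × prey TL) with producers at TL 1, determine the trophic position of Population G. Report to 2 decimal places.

Population B: 1 + 1 = 2
Population C: 1 + (0.45×2 + 0.55×1) = 2.45
Population D: 1 + 2 = 3
Population E: 1 + 3 = 4
Population F: 1 + 3 = 4
Population G: 1 + (0.25×2.45 + 0.34×3 + 0.41×4) = 4.2725

4.27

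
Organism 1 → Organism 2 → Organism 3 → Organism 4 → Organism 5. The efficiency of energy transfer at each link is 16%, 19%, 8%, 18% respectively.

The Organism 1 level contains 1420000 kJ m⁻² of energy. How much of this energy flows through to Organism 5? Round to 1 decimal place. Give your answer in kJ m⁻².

621.6 kJ m⁻²

Organism 2: 1420000 × 0.16 = 227200 kJ m⁻²
Organism 3: 227200 × 0.19 = 43168 kJ m⁻²
Organism 4: 43168 × 0.08 = 3453.44 kJ m⁻²
Organism 5: 3453.44 × 0.18 = 621.6192 kJ m⁻²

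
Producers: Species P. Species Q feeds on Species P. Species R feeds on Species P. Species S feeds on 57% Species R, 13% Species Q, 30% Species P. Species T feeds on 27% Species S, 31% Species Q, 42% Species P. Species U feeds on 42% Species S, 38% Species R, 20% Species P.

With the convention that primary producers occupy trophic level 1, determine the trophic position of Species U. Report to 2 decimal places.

3.09

Species Q: 1 + 1 = 2
Species R: 1 + 1 = 2
Species S: 1 + (0.57×2 + 0.13×2 + 0.3×1) = 2.7
Species T: 1 + (0.27×2.7 + 0.31×2 + 0.42×1) = 2.769
Species U: 1 + (0.42×2.7 + 0.38×2 + 0.2×1) = 3.094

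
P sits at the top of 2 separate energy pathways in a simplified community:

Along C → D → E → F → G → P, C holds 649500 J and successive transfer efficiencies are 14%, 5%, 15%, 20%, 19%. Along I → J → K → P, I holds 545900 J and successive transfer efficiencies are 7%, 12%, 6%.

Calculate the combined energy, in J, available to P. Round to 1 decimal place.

Via C: 649500 × 0.14 × 0.05 × 0.15 × 0.2 × 0.19 = 25.91505 J
Via I: 545900 × 0.07 × 0.12 × 0.06 = 275.1336 J
Total at P: 25.91505 + 275.1336 = 301.04865 J

301.0 J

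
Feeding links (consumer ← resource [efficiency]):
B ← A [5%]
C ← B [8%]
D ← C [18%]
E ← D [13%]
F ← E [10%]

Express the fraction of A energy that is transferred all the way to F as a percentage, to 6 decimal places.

Product of link efficiencies: 0.05 × 0.08 × 0.18 × 0.13 × 0.1 = 0.00000936
As a percentage: 0.00000936 × 100 = 0.000936%

0.000936%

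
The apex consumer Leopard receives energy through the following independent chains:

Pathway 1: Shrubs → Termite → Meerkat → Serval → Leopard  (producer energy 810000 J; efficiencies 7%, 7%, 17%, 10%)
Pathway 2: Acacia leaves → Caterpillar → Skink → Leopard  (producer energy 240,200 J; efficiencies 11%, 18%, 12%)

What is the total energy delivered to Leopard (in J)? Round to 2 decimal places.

638.19 J

Pathway 1: 810000 × 0.07 × 0.07 × 0.17 × 0.1 = 67.473 J
Pathway 2: 240200 × 0.11 × 0.18 × 0.12 = 570.7152 J
Total at Leopard: 67.473 + 570.7152 = 638.1882 J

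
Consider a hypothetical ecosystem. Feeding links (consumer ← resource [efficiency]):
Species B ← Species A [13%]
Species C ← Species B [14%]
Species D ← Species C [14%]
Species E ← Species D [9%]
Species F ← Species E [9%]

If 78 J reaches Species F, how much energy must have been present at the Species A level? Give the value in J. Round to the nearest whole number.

Cumulative transfer efficiency: 0.13 × 0.14 × 0.14 × 0.09 × 0.09 = 0.0000206388
Species A energy = 78 / 0.0000206388 = 3779289 J

3779289 J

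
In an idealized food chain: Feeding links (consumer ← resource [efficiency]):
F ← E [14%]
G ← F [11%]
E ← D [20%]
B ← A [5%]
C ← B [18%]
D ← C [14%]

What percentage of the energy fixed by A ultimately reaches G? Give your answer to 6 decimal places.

0.000388%

Product of link efficiencies: 0.05 × 0.18 × 0.14 × 0.2 × 0.14 × 0.11 = 0.0000038808
As a percentage: 0.0000038808 × 100 = 0.000388%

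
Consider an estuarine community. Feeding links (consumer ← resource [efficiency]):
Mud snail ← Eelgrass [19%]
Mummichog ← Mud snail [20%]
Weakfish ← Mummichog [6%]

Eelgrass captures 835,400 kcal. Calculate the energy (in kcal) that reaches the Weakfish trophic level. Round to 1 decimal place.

1904.7 kcal

Mud snail: 835400 × 0.19 = 158726 kcal
Mummichog: 158726 × 0.2 = 31745.2 kcal
Weakfish: 31745.2 × 0.06 = 1904.712 kcal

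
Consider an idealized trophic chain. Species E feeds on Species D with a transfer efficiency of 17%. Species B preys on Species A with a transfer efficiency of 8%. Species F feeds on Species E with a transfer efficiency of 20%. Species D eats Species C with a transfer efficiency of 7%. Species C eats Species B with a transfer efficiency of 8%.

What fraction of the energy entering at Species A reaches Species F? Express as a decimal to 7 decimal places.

0.0000152

Product of link efficiencies: 0.08 × 0.08 × 0.07 × 0.17 × 0.2 = 0.000015232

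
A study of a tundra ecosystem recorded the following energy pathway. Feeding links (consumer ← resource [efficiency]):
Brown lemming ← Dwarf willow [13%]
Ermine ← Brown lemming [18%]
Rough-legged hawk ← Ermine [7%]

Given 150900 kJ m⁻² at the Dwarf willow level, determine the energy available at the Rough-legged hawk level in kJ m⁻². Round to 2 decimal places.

Brown lemming: 150900 × 0.13 = 19617 kJ m⁻²
Ermine: 19617 × 0.18 = 3531.06 kJ m⁻²
Rough-legged hawk: 3531.06 × 0.07 = 247.1742 kJ m⁻²

247.17 kJ m⁻²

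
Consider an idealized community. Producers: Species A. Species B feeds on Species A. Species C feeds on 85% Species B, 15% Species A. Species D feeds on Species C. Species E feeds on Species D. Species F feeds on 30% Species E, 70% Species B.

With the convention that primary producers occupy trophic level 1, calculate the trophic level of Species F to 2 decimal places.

Species B: 1 + 1 = 2
Species C: 1 + (0.85×2 + 0.15×1) = 2.85
Species D: 1 + 2.85 = 3.85
Species E: 1 + 3.85 = 4.85
Species F: 1 + (0.3×4.85 + 0.7×2) = 3.855

3.86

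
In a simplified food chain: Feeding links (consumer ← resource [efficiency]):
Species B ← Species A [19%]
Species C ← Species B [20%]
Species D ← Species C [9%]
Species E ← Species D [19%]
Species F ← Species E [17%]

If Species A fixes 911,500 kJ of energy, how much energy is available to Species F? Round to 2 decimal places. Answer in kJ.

100.69 kJ

Species B: 911500 × 0.19 = 173185 kJ
Species C: 173185 × 0.2 = 34637 kJ
Species D: 34637 × 0.09 = 3117.33 kJ
Species E: 3117.33 × 0.19 = 592.2927 kJ
Species F: 592.2927 × 0.17 = 100.689759 kJ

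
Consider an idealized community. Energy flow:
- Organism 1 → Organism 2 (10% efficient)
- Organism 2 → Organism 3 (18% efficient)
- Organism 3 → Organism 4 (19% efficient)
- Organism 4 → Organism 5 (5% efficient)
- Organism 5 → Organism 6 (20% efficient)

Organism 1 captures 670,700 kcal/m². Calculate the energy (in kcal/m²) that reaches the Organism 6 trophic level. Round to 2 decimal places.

22.94 kcal/m²

Organism 2: 670700 × 0.1 = 67070 kcal/m²
Organism 3: 67070 × 0.18 = 12072.6 kcal/m²
Organism 4: 12072.6 × 0.19 = 2293.794 kcal/m²
Organism 5: 2293.794 × 0.05 = 114.6897 kcal/m²
Organism 6: 114.6897 × 0.2 = 22.93794 kcal/m²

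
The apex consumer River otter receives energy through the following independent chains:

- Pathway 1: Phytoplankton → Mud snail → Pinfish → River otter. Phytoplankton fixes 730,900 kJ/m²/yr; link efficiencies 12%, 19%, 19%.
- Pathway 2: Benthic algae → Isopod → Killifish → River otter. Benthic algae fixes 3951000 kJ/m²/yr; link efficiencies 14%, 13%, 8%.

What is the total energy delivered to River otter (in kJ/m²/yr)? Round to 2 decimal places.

8918.91 kJ/m²/yr

Pathway 1: 730900 × 0.12 × 0.19 × 0.19 = 3166.2588 kJ/m²/yr
Pathway 2: 3951000 × 0.14 × 0.13 × 0.08 = 5752.656 kJ/m²/yr
Total at River otter: 3166.2588 + 5752.656 = 8918.9148 kJ/m²/yr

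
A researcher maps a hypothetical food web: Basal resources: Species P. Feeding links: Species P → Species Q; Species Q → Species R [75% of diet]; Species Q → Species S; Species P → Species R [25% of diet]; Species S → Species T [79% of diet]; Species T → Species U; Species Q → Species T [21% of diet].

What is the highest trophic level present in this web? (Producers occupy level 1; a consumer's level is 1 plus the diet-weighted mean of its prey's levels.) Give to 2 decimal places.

Species Q: 1 + 1 = 2
Species R: 1 + (0.75×2 + 0.25×1) = 2.75
Species S: 1 + 2 = 3
Species T: 1 + (0.21×2 + 0.79×3) = 3.79
Species U: 1 + 3.79 = 4.79

4.79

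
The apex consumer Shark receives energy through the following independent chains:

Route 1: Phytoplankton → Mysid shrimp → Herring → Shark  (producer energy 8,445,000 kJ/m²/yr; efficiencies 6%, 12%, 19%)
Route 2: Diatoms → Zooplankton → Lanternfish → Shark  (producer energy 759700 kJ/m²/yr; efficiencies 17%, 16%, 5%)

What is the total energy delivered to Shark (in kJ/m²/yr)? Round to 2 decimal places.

12585.95 kJ/m²/yr

Route 1: 8445000 × 0.06 × 0.12 × 0.19 = 11552.76 kJ/m²/yr
Route 2: 759700 × 0.17 × 0.16 × 0.05 = 1033.192 kJ/m²/yr
Total at Shark: 11552.76 + 1033.192 = 12585.952 kJ/m²/yr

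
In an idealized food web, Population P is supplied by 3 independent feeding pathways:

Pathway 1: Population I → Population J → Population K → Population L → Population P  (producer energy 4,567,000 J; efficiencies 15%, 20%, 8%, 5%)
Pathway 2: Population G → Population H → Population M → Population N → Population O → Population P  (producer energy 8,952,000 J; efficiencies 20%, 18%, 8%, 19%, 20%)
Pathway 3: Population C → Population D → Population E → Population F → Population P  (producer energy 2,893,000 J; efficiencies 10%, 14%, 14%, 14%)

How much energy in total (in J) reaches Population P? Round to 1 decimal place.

Pathway 1: 4567000 × 0.15 × 0.2 × 0.08 × 0.05 = 548.04 J
Pathway 2: 8952000 × 0.2 × 0.18 × 0.08 × 0.19 × 0.2 = 979.70688 J
Pathway 3: 2893000 × 0.1 × 0.14 × 0.14 × 0.14 = 793.8392 J
Total at Population P: 548.04 + 979.70688 + 793.8392 = 2321.58608 J

2321.6 J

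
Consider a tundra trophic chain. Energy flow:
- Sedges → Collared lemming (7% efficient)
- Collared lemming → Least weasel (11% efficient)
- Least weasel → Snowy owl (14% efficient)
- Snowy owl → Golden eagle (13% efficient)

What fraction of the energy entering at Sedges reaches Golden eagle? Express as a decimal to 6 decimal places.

Product of link efficiencies: 0.07 × 0.11 × 0.14 × 0.13 = 0.00014014

0.000140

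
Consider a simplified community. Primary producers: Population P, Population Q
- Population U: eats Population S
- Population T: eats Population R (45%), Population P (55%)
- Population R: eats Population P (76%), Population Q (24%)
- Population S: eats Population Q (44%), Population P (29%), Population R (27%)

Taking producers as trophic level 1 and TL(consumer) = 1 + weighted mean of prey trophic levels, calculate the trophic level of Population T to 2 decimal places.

2.45

Population R: 1 + (0.76×1 + 0.24×1) = 2
Population S: 1 + (0.44×1 + 0.29×1 + 0.27×2) = 2.27
Population T: 1 + (0.45×2 + 0.55×1) = 2.45
Population U: 1 + 2.27 = 3.27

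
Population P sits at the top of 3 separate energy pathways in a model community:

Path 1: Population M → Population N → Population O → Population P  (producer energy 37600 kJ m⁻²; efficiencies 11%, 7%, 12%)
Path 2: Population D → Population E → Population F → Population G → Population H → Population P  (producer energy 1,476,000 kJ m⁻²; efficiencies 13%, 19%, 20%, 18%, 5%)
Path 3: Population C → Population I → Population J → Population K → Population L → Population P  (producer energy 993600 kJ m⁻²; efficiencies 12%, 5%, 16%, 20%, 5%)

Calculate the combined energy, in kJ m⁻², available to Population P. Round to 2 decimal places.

Path 1: 37600 × 0.11 × 0.07 × 0.12 = 34.7424 kJ m⁻²
Path 2: 1476000 × 0.13 × 0.19 × 0.2 × 0.18 × 0.05 = 65.62296 kJ m⁻²
Path 3: 993600 × 0.12 × 0.05 × 0.16 × 0.2 × 0.05 = 9.53856 kJ m⁻²
Total at Population P: 34.7424 + 65.62296 + 9.53856 = 109.90392 kJ m⁻²

109.90 kJ m⁻²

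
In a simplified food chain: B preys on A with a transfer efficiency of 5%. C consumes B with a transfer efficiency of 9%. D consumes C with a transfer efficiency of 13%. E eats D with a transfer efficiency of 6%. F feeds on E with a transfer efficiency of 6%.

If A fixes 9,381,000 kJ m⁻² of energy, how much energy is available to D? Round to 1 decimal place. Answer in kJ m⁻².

5487.9 kJ m⁻²

B: 9381000 × 0.05 = 469050 kJ m⁻²
C: 469050 × 0.09 = 42214.5 kJ m⁻²
D: 42214.5 × 0.13 = 5487.885 kJ m⁻²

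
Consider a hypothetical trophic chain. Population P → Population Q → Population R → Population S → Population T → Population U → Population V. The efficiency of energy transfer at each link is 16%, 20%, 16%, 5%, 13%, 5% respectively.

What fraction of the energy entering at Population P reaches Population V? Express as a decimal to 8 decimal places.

Product of link efficiencies: 0.16 × 0.2 × 0.16 × 0.05 × 0.13 × 0.05 = 0.000001664

0.00000166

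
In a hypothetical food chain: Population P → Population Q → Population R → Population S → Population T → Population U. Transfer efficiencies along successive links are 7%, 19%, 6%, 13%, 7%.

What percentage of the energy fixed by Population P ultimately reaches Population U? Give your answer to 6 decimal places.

Product of link efficiencies: 0.07 × 0.19 × 0.06 × 0.13 × 0.07 = 0.0000072618
As a percentage: 0.0000072618 × 100 = 0.000726%

0.000726%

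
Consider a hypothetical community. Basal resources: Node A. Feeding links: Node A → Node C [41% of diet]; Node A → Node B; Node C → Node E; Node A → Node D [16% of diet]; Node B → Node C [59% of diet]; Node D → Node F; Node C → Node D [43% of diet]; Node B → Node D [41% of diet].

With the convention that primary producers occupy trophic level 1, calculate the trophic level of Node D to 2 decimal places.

Node B: 1 + 1 = 2
Node C: 1 + (0.59×2 + 0.41×1) = 2.59
Node D: 1 + (0.41×2 + 0.43×2.59 + 0.16×1) = 3.0937
Node E: 1 + 2.59 = 3.59
Node F: 1 + 3.0937 = 4.0937

3.09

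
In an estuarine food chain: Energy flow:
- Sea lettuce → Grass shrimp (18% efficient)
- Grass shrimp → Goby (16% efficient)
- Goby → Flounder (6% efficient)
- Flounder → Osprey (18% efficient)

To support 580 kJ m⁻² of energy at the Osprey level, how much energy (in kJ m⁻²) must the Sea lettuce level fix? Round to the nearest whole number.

Cumulative transfer efficiency: 0.18 × 0.16 × 0.06 × 0.18 = 0.00031104
Sea lettuce energy = 580 / 0.00031104 = 1864712 kJ m⁻²

1864712 kJ m⁻²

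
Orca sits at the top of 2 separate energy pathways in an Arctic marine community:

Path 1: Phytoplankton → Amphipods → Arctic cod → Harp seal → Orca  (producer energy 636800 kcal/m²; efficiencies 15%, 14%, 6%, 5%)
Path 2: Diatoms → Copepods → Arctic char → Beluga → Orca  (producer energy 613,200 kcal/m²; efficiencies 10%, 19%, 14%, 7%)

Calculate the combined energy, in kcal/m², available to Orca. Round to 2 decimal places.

154.30 kcal/m²

Path 1: 636800 × 0.15 × 0.14 × 0.06 × 0.05 = 40.1184 kcal/m²
Path 2: 613200 × 0.1 × 0.19 × 0.14 × 0.07 = 114.17784 kcal/m²
Total at Orca: 40.1184 + 114.17784 = 154.29624 kcal/m²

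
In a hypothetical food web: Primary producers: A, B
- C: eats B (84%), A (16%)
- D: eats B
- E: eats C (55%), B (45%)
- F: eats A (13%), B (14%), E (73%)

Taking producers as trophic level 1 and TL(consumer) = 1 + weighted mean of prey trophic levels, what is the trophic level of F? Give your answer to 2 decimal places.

C: 1 + (0.84×1 + 0.16×1) = 2
D: 1 + 1 = 2
E: 1 + (0.55×2 + 0.45×1) = 2.55
F: 1 + (0.13×1 + 0.14×1 + 0.73×2.55) = 3.1315

3.13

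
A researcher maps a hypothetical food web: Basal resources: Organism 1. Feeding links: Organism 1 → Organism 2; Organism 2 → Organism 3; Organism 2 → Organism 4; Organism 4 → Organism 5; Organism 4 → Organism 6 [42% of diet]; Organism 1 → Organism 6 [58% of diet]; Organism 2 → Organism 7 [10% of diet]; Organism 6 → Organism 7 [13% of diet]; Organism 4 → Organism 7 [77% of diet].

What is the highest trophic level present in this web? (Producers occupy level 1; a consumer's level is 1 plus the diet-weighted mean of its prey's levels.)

4

Organism 2: 1 + 1 = 2
Organism 3: 1 + 2 = 3
Organism 4: 1 + 2 = 3
Organism 5: 1 + 3 = 4
Organism 6: 1 + (0.42×3 + 0.58×1) = 2.84
Organism 7: 1 + (0.1×2 + 0.13×2.84 + 0.77×3) = 3.8792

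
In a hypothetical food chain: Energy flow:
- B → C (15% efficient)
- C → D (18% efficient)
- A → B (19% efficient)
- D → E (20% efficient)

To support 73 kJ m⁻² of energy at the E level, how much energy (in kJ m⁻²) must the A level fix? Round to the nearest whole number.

71150 kJ m⁻²

Cumulative transfer efficiency: 0.19 × 0.15 × 0.18 × 0.2 = 0.001026
A energy = 73 / 0.001026 = 71150 kJ m⁻²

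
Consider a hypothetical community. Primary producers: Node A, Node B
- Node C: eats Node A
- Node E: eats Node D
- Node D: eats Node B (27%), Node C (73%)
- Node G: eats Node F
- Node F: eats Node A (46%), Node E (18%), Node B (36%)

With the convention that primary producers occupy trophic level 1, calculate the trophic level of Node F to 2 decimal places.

Node C: 1 + 1 = 2
Node D: 1 + (0.27×1 + 0.73×2) = 2.73
Node E: 1 + 2.73 = 3.73
Node F: 1 + (0.46×1 + 0.18×3.73 + 0.36×1) = 2.4914
Node G: 1 + 2.4914 = 3.4914

2.49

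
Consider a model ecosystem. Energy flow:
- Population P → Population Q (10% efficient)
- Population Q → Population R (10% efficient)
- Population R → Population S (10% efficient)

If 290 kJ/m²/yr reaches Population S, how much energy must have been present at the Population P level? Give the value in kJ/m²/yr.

290000 kJ/m²/yr

Cumulative transfer efficiency: 0.1 × 0.1 × 0.1 = 0.001
Population P energy = 290 / 0.001 = 290000 kJ/m²/yr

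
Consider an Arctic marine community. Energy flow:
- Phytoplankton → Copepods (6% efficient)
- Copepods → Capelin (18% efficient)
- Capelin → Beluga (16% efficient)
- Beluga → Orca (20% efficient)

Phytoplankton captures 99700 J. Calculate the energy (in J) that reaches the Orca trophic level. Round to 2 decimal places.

Copepods: 99700 × 0.06 = 5982 J
Capelin: 5982 × 0.18 = 1076.76 J
Beluga: 1076.76 × 0.16 = 172.2816 J
Orca: 172.2816 × 0.2 = 34.45632 J

34.46 J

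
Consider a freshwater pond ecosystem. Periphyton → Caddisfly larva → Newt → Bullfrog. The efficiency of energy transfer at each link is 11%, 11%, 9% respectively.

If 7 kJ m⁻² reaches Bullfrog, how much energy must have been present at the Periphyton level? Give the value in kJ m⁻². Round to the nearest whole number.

6428 kJ m⁻²

Cumulative transfer efficiency: 0.11 × 0.11 × 0.09 = 0.001089
Periphyton energy = 7 / 0.001089 = 6428 kJ m⁻²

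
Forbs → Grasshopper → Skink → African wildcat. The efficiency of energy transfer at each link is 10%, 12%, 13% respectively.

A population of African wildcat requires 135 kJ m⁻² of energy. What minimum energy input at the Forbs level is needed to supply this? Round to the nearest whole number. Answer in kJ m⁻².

Cumulative transfer efficiency: 0.1 × 0.12 × 0.13 = 0.00156
Forbs energy = 135 / 0.00156 = 86538 kJ m⁻²

86538 kJ m⁻²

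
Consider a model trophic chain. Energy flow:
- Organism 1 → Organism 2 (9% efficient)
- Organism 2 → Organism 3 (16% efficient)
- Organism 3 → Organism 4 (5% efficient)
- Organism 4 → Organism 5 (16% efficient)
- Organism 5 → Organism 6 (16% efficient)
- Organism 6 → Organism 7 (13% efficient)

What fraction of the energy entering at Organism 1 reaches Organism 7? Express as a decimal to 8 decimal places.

0.00000240

Product of link efficiencies: 0.09 × 0.16 × 0.05 × 0.16 × 0.16 × 0.13 = 0.00000239616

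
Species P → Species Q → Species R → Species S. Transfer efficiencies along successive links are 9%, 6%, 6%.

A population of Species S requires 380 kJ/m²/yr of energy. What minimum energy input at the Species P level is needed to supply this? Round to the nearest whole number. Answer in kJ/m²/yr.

1172840 kJ/m²/yr

Cumulative transfer efficiency: 0.09 × 0.06 × 0.06 = 0.000324
Species P energy = 380 / 0.000324 = 1172840 kJ/m²/yr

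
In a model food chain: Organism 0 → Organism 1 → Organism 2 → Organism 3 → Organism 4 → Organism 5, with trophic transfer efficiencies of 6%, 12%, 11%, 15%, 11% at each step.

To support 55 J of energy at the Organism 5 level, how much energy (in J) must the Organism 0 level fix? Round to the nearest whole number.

Cumulative transfer efficiency: 0.06 × 0.12 × 0.11 × 0.15 × 0.11 = 0.000013068
Organism 0 energy = 55 / 0.000013068 = 4208754 J

4208754 J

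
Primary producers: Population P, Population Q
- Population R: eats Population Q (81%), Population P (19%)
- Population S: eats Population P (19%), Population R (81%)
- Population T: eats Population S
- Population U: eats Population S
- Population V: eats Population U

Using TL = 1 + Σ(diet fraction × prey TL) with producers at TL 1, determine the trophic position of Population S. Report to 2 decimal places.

Population R: 1 + (0.81×1 + 0.19×1) = 2
Population S: 1 + (0.19×1 + 0.81×2) = 2.81
Population T: 1 + 2.81 = 3.81
Population U: 1 + 2.81 = 3.81
Population V: 1 + 3.81 = 4.81

2.81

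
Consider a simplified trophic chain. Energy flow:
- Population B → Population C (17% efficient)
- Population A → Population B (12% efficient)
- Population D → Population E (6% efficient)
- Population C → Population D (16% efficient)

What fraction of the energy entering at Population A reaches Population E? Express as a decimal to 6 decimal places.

0.000196

Product of link efficiencies: 0.12 × 0.17 × 0.16 × 0.06 = 0.00019584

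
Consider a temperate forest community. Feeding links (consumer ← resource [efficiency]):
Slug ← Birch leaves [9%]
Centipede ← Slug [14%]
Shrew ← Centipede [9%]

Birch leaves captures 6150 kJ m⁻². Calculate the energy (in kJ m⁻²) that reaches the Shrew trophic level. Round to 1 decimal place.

Slug: 6150 × 0.09 = 553.5 kJ m⁻²
Centipede: 553.5 × 0.14 = 77.49 kJ m⁻²
Shrew: 77.49 × 0.09 = 6.9741 kJ m⁻²

7.0 kJ m⁻²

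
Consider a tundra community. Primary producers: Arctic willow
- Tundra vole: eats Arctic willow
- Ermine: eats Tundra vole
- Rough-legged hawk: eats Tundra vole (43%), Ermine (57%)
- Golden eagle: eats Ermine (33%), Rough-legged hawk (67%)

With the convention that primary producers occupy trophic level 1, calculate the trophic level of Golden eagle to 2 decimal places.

Tundra vole: 1 + 1 = 2
Ermine: 1 + 2 = 3
Rough-legged hawk: 1 + (0.43×2 + 0.57×3) = 3.57
Golden eagle: 1 + (0.33×3 + 0.67×3.57) = 4.3819

4.38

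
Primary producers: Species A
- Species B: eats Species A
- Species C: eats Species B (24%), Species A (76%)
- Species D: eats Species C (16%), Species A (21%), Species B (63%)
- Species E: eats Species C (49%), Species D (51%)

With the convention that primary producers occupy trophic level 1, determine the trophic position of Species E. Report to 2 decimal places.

Species B: 1 + 1 = 2
Species C: 1 + (0.24×2 + 0.76×1) = 2.24
Species D: 1 + (0.16×2.24 + 0.21×1 + 0.63×2) = 2.8284
Species E: 1 + (0.49×2.24 + 0.51×2.8284) = 3.540084

3.54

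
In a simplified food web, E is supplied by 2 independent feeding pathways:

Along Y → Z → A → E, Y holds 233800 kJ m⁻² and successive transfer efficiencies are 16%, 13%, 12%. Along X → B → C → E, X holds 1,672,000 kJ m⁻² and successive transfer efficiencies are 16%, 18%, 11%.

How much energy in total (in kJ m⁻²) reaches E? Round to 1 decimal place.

5880.5 kJ m⁻²

Via Y: 233800 × 0.16 × 0.13 × 0.12 = 583.5648 kJ m⁻²
Via X: 1672000 × 0.16 × 0.18 × 0.11 = 5296.896 kJ m⁻²
Total at E: 583.5648 + 5296.896 = 5880.4608 kJ m⁻²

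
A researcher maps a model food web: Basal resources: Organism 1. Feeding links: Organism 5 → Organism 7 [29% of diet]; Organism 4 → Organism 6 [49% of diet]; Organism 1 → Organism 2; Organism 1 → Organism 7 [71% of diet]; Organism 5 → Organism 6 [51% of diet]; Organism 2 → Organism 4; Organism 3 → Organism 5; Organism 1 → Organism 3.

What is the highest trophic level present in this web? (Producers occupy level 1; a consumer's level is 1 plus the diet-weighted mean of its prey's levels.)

Organism 2: 1 + 1 = 2
Organism 3: 1 + 1 = 2
Organism 4: 1 + 2 = 3
Organism 5: 1 + 2 = 3
Organism 6: 1 + (0.49×3 + 0.51×3) = 4
Organism 7: 1 + (0.29×3 + 0.71×1) = 2.58

4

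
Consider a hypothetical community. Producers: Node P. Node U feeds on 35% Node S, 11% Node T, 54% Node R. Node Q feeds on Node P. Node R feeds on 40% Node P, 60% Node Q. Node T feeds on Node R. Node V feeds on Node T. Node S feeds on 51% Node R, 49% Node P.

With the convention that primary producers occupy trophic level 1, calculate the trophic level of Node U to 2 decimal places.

3.79

Node Q: 1 + 1 = 2
Node R: 1 + (0.4×1 + 0.6×2) = 2.6
Node S: 1 + (0.51×2.6 + 0.49×1) = 2.816
Node T: 1 + 2.6 = 3.6
Node U: 1 + (0.35×2.816 + 0.11×3.6 + 0.54×2.6) = 3.7856
Node V: 1 + 3.6 = 4.6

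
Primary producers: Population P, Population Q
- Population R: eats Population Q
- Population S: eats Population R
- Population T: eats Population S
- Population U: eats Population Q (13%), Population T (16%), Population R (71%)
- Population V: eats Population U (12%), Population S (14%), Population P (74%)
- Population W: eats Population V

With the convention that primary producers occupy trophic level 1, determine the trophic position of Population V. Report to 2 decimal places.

2.54

Population R: 1 + 1 = 2
Population S: 1 + 2 = 3
Population T: 1 + 3 = 4
Population U: 1 + (0.13×1 + 0.16×4 + 0.71×2) = 3.19
Population V: 1 + (0.12×3.19 + 0.14×3 + 0.74×1) = 2.5428
Population W: 1 + 2.5428 = 3.5428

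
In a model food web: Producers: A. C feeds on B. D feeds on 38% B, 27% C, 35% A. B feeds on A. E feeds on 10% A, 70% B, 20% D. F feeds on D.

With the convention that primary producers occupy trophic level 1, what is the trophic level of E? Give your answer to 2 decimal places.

B: 1 + 1 = 2
C: 1 + 2 = 3
D: 1 + (0.38×2 + 0.27×3 + 0.35×1) = 2.92
E: 1 + (0.1×1 + 0.7×2 + 0.2×2.92) = 3.084
F: 1 + 2.92 = 3.92

3.08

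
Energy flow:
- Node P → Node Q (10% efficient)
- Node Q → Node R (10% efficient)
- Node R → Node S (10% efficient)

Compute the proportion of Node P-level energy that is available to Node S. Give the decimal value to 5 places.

Product of link efficiencies: 0.1 × 0.1 × 0.1 = 0.001

0.00100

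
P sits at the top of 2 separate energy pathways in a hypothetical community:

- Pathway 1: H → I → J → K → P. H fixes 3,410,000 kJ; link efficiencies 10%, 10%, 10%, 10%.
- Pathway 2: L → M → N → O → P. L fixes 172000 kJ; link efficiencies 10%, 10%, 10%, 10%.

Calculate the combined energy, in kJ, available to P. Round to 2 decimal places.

358.20 kJ

Pathway 1: 3410000 × 0.1 × 0.1 × 0.1 × 0.1 = 341 kJ
Pathway 2: 172000 × 0.1 × 0.1 × 0.1 × 0.1 = 17.2 kJ
Total at P: 341 + 17.2 = 358.2 kJ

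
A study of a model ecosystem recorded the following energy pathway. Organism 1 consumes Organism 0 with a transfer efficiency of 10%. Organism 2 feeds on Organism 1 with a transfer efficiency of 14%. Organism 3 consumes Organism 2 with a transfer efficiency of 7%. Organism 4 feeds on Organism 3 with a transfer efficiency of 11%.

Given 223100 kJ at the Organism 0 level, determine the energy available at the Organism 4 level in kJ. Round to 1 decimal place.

Organism 1: 223100 × 0.1 = 22310 kJ
Organism 2: 22310 × 0.14 = 3123.4 kJ
Organism 3: 3123.4 × 0.07 = 218.638 kJ
Organism 4: 218.638 × 0.11 = 24.05018 kJ

24.1 kJ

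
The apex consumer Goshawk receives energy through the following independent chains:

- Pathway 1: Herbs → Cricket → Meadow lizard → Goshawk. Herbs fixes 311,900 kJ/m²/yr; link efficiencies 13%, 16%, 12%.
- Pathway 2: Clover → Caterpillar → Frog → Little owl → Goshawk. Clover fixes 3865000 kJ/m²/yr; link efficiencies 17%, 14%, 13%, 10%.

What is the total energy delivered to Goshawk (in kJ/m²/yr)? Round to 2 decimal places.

1974.33 kJ/m²/yr

Pathway 1: 311900 × 0.13 × 0.16 × 0.12 = 778.5024 kJ/m²/yr
Pathway 2: 3865000 × 0.17 × 0.14 × 0.13 × 0.1 = 1195.831 kJ/m²/yr
Total at Goshawk: 778.5024 + 1195.831 = 1974.3334 kJ/m²/yr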